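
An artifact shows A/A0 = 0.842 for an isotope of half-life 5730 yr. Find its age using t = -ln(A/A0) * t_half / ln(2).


lambda = ln(2) / t_half = ln(2) / 5730 = 1.209681e-04 /yr
t = -ln(A/A0) / lambda
t = -ln(0.842) / 1.209681e-04
t = 1421.7 yr

1421.7


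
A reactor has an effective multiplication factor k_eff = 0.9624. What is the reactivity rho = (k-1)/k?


rho = (k_eff - 1) / k_eff
rho = (0.9624 - 1) / 0.9624
rho = -0.039069

-0.039069


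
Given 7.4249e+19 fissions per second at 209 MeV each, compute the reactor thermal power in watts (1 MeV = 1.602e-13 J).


P = fission_rate * E_MeV * 1.602e-13
P = 7.4249e+19 * 209 * 1.602e-13
P = 2.4860e+09 W

2.4860e+09


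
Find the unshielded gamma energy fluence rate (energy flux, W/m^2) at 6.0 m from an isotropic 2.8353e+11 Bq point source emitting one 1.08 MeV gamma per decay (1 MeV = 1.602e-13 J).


psi = A * E * 1.602e-13 / (4*pi*r^2)
psi = 2.8353e+11 * 1.08 * 1.602e-13 / (4*pi*6.0^2)
psi = 1.0844e-04 W/m^2

1.0844e-04


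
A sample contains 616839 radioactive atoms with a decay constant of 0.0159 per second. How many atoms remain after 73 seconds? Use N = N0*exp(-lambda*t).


N = N0 * exp(-lambda * t)
N = 616839 * exp(-0.0159 * 73)
N = 193235

193235


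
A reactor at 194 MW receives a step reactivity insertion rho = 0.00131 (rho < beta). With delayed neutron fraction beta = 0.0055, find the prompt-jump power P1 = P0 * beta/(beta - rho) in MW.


P1/P0 = beta / (beta - rho)
P1/P0 = 0.0055 / (0.0055 - 0.00131) = 1.312649
P1 = 194 * 1.312649 = 254.65 MW

254.65


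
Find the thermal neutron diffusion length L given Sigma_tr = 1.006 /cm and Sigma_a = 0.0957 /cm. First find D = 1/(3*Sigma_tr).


D = 1 / (3 * Sigma_tr) = 1 / (3 * 1.006) = 0.3313453 cm
L = sqrt(D / Sigma_a)
L = sqrt(0.3313453 / 0.0957)
L = 1.8607 cm

1.8607


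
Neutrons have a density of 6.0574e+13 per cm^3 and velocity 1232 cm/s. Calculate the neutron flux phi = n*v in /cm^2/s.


phi = n * v
phi = 6.0574e+13 * 1232
phi = 7.4627e+16 /cm^2/s

7.4627e+16


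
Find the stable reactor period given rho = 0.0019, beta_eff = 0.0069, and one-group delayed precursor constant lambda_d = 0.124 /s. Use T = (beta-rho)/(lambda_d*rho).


T = (beta - rho) / (lambda_d * rho)
T = (0.0069 - 0.0019) / (0.124 * 0.0019)
T = 21.222 s

21.222


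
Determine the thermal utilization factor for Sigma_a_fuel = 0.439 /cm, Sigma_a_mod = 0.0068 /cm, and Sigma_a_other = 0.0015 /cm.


f = Sigma_a_fuel / (Sigma_a_fuel + Sigma_a_mod + Sigma_a_other)
f = 0.439 / (0.439 + 0.0068 + 0.0015)
f = 0.98144

0.98144


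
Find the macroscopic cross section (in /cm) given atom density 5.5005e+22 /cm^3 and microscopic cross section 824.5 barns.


Sigma = N * sigma_barns * 1e-24
Sigma = 5.5005e+22 * 824.5 * 1e-24
Sigma = 45.352 /cm

45.352


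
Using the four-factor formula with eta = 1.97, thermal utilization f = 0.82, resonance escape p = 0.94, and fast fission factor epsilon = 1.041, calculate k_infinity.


k_inf = eta * f * p * epsilon
k_inf = 1.97 * 0.82 * 0.94 * 1.041
k_inf = 1.5807

1.5807


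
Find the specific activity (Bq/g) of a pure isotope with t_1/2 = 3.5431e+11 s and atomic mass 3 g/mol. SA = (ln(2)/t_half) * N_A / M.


lambda = ln(2) / t_half = ln(2) / 3.5431e+11 = 1.956330e-12 /s
SA = lambda * N_A / M
SA = 1.956330e-12 * 6.022e23 / 3
SA = 3.9270e+11 Bq/g

3.9270e+11


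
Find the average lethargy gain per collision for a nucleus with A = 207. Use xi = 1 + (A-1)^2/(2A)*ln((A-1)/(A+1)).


xi = 1 + (A-1)^2/(2A) * ln((A-1)/(A+1))
xi = 1 + (207-1)^2/(2*207) * ln((207-1)/(207 +1))
xi = 0.0096308

0.0096308


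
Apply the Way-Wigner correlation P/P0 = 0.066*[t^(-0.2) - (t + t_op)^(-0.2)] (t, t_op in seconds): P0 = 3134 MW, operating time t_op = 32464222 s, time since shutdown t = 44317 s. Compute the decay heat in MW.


P/P0 = 0.066 * [t^(-0.2) - (t + t_op)^(-0.2)]
P/P0 = 0.066 * [44317^(-0.2) - (44317 + 32464222)^(-0.2)]
P/P0 = 0.066 * [0.1176755 - 0.03144854] = 0.005690979
P = 3134 * 0.005690979 = 17.836 MW

17.836


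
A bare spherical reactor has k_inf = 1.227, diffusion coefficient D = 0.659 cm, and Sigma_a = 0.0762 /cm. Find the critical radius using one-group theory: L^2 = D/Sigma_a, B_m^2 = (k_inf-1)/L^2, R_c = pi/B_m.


L^2 = D / Sigma_a = 0.659 / 0.0762 = 8.648294 cm^2
B_m^2 = (k_inf - 1) / L^2 = (1.227 - 1) / 8.648294 = 0.02624795 /cm^2
For a bare sphere: B_g = pi/R, so R_c = pi / sqrt(B_m^2)
R_c = pi / sqrt(0.02624795) = 19.391 cm

19.391


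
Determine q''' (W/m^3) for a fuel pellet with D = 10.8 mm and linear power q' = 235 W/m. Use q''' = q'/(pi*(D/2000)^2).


r = D / 2 / 1000 = 10.8 / 2 / 1000 = 0.0054 m
q''' = q' / (pi * r^2)
q''' = 235 / (pi * 0.0054^2)
q''' = 2.5653e+06 W/m^3

2.5653e+06


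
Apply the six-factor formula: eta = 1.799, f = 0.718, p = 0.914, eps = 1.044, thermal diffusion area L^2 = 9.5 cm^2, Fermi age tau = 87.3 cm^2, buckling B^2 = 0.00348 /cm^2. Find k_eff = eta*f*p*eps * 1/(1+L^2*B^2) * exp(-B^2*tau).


k_inf = eta*f*p*eps = 1.799*0.718*0.914*1.044 = 1.232544
P_TNL = 1/(1 + L^2*B^2) = 1/(1 + 9.5*0.00348) = 0.9679980
P_FNL = exp(-B^2*tau) = exp(-0.00348*87.3) = 0.7380055
k_eff = k_inf * P_TNL * P_FNL = 1.232544 * 0.9679980 * 0.7380055
k_eff = 0.88051

0.88051


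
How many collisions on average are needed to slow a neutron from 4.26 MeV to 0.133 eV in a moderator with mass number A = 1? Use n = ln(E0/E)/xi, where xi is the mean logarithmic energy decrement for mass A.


xi = 1 + (A-1)^2/(2A)*ln((A-1)/(A+1)) = 1 (for A = 1)
n = ln(E0/E) / xi
n = ln(4.26e6 / 0.133) / 1
n = ln(3.203008e+07) / 1 = 17.282

17.282


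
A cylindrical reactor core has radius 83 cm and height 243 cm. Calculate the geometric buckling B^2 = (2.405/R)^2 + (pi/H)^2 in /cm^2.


B^2 = (2.405/R)^2 + (pi/H)^2
B^2 = (2.405/83)^2 + (pi/243)^2
B^2 = 0.0010067 /cm^2

0.0010067


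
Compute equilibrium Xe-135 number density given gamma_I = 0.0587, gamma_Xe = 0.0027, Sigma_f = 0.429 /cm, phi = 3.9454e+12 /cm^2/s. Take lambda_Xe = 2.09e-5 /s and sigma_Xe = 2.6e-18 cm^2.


Xe_eq = (gamma_I + gamma_Xe) * Sigma_f * phi / (lambda_Xe + sigma_Xe * phi)
Numerator = (0.0587 + 0.0027) * 0.429 * 3.9454e+12 = 1.039242e+11
Denominator = 2.09e-5 + 2.6e-18 * 3.9454e+12 = 3.115804e-05
Xe_eq = 1.039242e+11 / 3.115804e-05 = 3.3354e+15 /cm^3

3.3354e+15


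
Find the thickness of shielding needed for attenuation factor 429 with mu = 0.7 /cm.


x = ln(factor) / mu
x = ln(429) / 0.7
x = 8.6592 cm

8.6592


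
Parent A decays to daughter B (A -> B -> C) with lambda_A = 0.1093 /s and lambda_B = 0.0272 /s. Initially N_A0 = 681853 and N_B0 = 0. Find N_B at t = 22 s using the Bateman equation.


N_B(t) = lambda_A * N_A0 / (lambda_B - lambda_A) * [exp(-lambda_A*t) - exp(-lambda_B*t)]
exp(-0.1093*22) = 0.09030161; exp(-0.0272*22) = 0.5496904
N_B = 0.1093 * 681853 / (0.0272 - 0.1093) * (0.09030161 - 0.5496904)
N_B = 417012

417012


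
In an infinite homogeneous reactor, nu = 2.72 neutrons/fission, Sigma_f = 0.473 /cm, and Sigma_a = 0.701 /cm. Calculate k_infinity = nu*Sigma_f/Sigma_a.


k_inf = nu * Sigma_f / Sigma_a
k_inf = 2.72 * 0.473 / 0.701
k_inf = 1.8353

1.8353


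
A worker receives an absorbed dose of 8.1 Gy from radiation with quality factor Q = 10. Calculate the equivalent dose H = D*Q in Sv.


H = D * Q
H = 8.1 * 10
H = 81.000 Sv

81.000


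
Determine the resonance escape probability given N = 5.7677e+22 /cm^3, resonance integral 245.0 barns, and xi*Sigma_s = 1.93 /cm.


p = exp(-N * I * 1e-24 / (xi*Sigma_s))
p = exp(-5.7677e+22 * 245.0 * 1e-24 / 1.93)
p = 6.6104e-04

6.6104e-04


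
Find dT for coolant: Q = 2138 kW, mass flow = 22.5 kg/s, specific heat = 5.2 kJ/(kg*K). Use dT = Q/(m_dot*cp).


dT = Q / (m_dot * cp)
dT = 2138 / (22.5 * 5.2)
dT = 18.274 C

18.274


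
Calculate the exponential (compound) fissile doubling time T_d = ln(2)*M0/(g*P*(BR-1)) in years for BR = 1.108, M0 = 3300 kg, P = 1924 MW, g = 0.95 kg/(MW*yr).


Breeding gain G = BR - 1 = 1.108 - 1 = 0.108
Fissile production rate = g * P * G = 0.95 * 1924 * 0.108 = 197.4024 kg/yr
T_d = ln(2) * M0 / (g * P * G)
T_d = ln(2) * 3300 / 197.4024 = 11.587 yr

11.587


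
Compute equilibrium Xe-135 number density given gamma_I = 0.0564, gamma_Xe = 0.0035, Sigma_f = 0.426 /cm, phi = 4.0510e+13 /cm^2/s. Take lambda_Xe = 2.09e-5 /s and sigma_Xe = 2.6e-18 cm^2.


Xe_eq = (gamma_I + gamma_Xe) * Sigma_f * phi / (lambda_Xe + sigma_Xe * phi)
Numerator = (0.0564 + 0.0035) * 0.426 * 4.0510e+13 = 1.033710e+12
Denominator = 2.09e-5 + 2.6e-18 * 4.0510e+13 = 1.262260e-04
Xe_eq = 1.033710e+12 / 1.262260e-04 = 8.1894e+15 /cm^3

8.1894e+15


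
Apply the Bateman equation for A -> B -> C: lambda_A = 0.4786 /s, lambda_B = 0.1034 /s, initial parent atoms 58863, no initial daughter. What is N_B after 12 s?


N_B(t) = lambda_A * N_A0 / (lambda_B - lambda_A) * [exp(-lambda_A*t) - exp(-lambda_B*t)]
exp(-0.4786*12) = 0.003204497; exp(-0.1034*12) = 0.2891528
N_B = 0.4786 * 58863 / (0.1034 - 0.4786) * (0.003204497 - 0.2891528)
N_B = 21470

21470


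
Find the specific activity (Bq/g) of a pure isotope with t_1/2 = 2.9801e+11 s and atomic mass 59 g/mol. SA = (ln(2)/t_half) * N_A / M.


lambda = ln(2) / t_half = ln(2) / 2.9801e+11 = 2.325919e-12 /s
SA = lambda * N_A / M
SA = 2.325919e-12 * 6.022e23 / 59
SA = 2.3740e+10 Bq/g

2.3740e+10


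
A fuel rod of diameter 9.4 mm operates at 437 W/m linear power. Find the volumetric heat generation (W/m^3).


r = D / 2 / 1000 = 9.4 / 2 / 1000 = 0.0047 m
q''' = q' / (pi * r^2)
q''' = 437 / (pi * 0.0047^2)
q''' = 6.2970e+06 W/m^3

6.2970e+06


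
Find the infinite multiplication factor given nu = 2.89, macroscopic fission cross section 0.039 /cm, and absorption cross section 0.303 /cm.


k_inf = nu * Sigma_f / Sigma_a
k_inf = 2.89 * 0.039 / 0.303
k_inf = 0.37198

0.37198


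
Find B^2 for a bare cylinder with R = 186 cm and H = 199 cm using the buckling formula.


B^2 = (2.405/R)^2 + (pi/H)^2
B^2 = (2.405/186)^2 + (pi/199)^2
B^2 = 4.1641e-04 /cm^2

4.1641e-04


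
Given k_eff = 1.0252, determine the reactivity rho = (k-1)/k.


rho = (k_eff - 1) / k_eff
rho = (1.0252 - 1) / 1.0252
rho = 0.024581

0.024581


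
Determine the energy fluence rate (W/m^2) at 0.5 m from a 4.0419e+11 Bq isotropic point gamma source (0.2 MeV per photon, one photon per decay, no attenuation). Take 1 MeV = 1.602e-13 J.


psi = A * E * 1.602e-13 / (4*pi*r^2)
psi = 4.0419e+11 * 0.2 * 1.602e-13 / (4*pi*0.5^2)
psi = 0.0041222 W/m^2

0.0041222


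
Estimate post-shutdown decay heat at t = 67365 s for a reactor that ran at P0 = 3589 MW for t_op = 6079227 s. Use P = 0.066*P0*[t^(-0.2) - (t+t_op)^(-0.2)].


P/P0 = 0.066 * [t^(-0.2) - (t + t_op)^(-0.2)]
P/P0 = 0.066 * [67365^(-0.2) - (67365 + 6079227)^(-0.2)]
P/P0 = 0.066 * [0.1082214 - 0.04388066] = 0.004246489
P = 3589 * 0.004246489 = 15.241 MW

15.241


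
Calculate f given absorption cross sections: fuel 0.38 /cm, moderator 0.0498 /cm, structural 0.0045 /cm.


f = Sigma_a_fuel / (Sigma_a_fuel + Sigma_a_mod + Sigma_a_other)
f = 0.38 / (0.38 + 0.0498 + 0.0045)
f = 0.87497

0.87497


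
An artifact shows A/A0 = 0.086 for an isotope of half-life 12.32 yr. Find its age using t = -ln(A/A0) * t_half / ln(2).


lambda = ln(2) / t_half = ln(2) / 12.32 = 0.05626195 /yr
t = -ln(A/A0) / lambda
t = -ln(0.086) / 0.05626195
t = 43.607 yr

43.607


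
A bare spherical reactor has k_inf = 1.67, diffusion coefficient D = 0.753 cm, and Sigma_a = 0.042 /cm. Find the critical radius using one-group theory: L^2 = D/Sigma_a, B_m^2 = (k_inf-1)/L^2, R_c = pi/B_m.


L^2 = D / Sigma_a = 0.753 / 0.042 = 17.92857 cm^2
B_m^2 = (k_inf - 1) / L^2 = (1.67 - 1) / 17.92857 = 0.03737052 /cm^2
For a bare sphere: B_g = pi/R, so R_c = pi / sqrt(B_m^2)
R_c = pi / sqrt(0.03737052) = 16.251 cm

16.251


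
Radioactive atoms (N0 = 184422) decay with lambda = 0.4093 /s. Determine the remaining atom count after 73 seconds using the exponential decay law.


N = N0 * exp(-lambda * t)
N = 184422 * exp(-0.4093 * 73)
N = 1.9479e-08

1.9479e-08


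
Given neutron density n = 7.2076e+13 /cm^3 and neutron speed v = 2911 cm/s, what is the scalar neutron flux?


phi = n * v
phi = 7.2076e+13 * 2911
phi = 2.0981e+17 /cm^2/s

2.0981e+17


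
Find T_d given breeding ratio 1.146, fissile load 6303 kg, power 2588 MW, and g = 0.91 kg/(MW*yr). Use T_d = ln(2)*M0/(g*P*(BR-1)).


Breeding gain G = BR - 1 = 1.146 - 1 = 0.146
Fissile production rate = g * P * G = 0.91 * 2588 * 0.146 = 343.84168 kg/yr
T_d = ln(2) * M0 / (g * P * G)
T_d = ln(2) * 6303 / 343.84168 = 12.706 yr

12.706


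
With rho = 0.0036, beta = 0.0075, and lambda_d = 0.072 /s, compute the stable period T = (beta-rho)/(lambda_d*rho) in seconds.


T = (beta - rho) / (lambda_d * rho)
T = (0.0075 - 0.0036) / (0.072 * 0.0036)
T = 15.046 s

15.046


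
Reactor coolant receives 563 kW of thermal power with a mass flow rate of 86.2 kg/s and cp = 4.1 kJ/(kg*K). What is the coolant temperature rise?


dT = Q / (m_dot * cp)
dT = 563 / (86.2 * 4.1)
dT = 1.5930 C

1.5930


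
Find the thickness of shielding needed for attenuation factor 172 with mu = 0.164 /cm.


x = ln(factor) / mu
x = ln(172) / 0.164
x = 31.387 cm

31.387


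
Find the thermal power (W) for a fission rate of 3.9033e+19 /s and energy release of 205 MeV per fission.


P = fission_rate * E_MeV * 1.602e-13
P = 3.9033e+19 * 205 * 1.602e-13
P = 1.2819e+09 W

1.2819e+09


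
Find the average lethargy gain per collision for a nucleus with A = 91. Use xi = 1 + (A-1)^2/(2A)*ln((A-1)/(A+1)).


xi = 1 + (A-1)^2/(2A) * ln((A-1)/(A+1))
xi = 1 + (91-1)^2/(2*91) * ln((91-1)/(91 +1))
xi = 0.021818

0.021818


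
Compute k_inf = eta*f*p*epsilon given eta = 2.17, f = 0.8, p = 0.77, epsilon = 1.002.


k_inf = eta * f * p * epsilon
k_inf = 2.17 * 0.8 * 0.77 * 1.002
k_inf = 1.3394

1.3394


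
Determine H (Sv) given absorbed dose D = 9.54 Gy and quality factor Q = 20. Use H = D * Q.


H = D * Q
H = 9.54 * 20
H = 190.80 Sv

190.80


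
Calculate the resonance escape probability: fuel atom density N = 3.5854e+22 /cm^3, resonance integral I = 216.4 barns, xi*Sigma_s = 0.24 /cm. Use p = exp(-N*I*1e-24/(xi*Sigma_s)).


p = exp(-N * I * 1e-24 / (xi*Sigma_s))
p = exp(-3.5854e+22 * 216.4 * 1e-24 / 0.24)
p = 9.1195e-15

9.1195e-15


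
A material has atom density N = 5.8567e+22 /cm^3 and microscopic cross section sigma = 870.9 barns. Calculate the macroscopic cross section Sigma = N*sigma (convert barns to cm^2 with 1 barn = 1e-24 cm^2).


Sigma = N * sigma_barns * 1e-24
Sigma = 5.8567e+22 * 870.9 * 1e-24
Sigma = 51.006 /cm

51.006


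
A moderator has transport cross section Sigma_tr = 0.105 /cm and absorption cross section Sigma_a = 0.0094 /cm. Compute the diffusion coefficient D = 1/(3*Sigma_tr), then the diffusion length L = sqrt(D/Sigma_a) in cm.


D = 1 / (3 * Sigma_tr) = 1 / (3 * 0.105) = 3.174603 cm
L = sqrt(D / Sigma_a)
L = sqrt(3.174603 / 0.0094)
L = 18.377 cm

18.377


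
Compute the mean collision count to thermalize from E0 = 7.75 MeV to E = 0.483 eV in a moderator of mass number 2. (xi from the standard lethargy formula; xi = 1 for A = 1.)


xi = 1 + (A-1)^2/(2A)*ln((A-1)/(A+1)) = 0.7253469 (for A = 2)
n = ln(E0/E) / xi
n = ln(7.75e6 / 0.483) / 0.7253469
n = ln(1.604555e+07) / 0.7253469 = 22.873

22.873


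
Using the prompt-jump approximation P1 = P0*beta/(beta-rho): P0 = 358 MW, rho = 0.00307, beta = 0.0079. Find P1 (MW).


P1/P0 = beta / (beta - rho)
P1/P0 = 0.0079 / (0.0079 - 0.00307) = 1.635611
P1 = 358 * 1.635611 = 585.55 MW

585.55


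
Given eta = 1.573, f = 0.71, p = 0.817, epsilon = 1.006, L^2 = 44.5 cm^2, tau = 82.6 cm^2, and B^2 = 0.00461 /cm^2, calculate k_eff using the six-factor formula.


k_inf = eta*f*p*eps = 1.573*0.71*0.817*1.006 = 0.9179248
P_TNL = 1/(1 + L^2*B^2) = 1/(1 + 44.5*0.00461) = 0.8297757
P_FNL = exp(-B^2*tau) = exp(-0.00461*82.6) = 0.6833241
k_eff = k_inf * P_TNL * P_FNL = 0.9179248 * 0.8297757 * 0.6833241
k_eff = 0.52047

0.52047


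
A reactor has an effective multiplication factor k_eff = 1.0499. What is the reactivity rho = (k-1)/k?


rho = (k_eff - 1) / k_eff
rho = (1.0499 - 1) / 1.0499
rho = 0.047528

0.047528


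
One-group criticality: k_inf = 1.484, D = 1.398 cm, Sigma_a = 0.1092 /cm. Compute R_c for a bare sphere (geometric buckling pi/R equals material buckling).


L^2 = D / Sigma_a = 1.398 / 0.1092 = 12.80220 cm^2
B_m^2 = (k_inf - 1) / L^2 = (1.484 - 1) / 12.80220 = 0.03780600 /cm^2
For a bare sphere: B_g = pi/R, so R_c = pi / sqrt(B_m^2)
R_c = pi / sqrt(0.03780600) = 16.157 cm

16.157


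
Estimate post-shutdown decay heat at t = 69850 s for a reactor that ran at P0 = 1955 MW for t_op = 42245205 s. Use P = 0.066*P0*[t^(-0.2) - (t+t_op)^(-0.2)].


P/P0 = 0.066 * [t^(-0.2) - (t + t_op)^(-0.2)]
P/P0 = 0.066 * [69850^(-0.2) - (69850 + 42245205)^(-0.2)]
P/P0 = 0.066 * [0.1074402 - 0.02983328] = 0.005122057
P = 1955 * 0.005122057 = 10.014 MW

10.014


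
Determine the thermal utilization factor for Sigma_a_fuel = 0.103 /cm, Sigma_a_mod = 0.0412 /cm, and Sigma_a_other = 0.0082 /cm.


f = Sigma_a_fuel / (Sigma_a_fuel + Sigma_a_mod + Sigma_a_other)
f = 0.103 / (0.103 + 0.0412 + 0.0082)
f = 0.67585

0.67585


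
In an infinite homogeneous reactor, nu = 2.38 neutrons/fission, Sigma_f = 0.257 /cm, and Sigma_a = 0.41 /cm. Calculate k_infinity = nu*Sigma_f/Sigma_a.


k_inf = nu * Sigma_f / Sigma_a
k_inf = 2.38 * 0.257 / 0.41
k_inf = 1.4919

1.4919


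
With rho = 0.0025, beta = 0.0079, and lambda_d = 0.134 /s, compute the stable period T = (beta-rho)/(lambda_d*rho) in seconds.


T = (beta - rho) / (lambda_d * rho)
T = (0.0079 - 0.0025) / (0.134 * 0.0025)
T = 16.119 s

16.119


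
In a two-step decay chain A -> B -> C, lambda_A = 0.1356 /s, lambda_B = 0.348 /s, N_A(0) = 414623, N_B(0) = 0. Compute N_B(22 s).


N_B(t) = lambda_A * N_A0 / (lambda_B - lambda_A) * [exp(-lambda_A*t) - exp(-lambda_B*t)]
exp(-0.1356*22) = 0.05063056; exp(-0.348*22) = 4.731964e-04
N_B = 0.1356 * 414623 / (0.348 - 0.1356) * (0.05063056 - 4.731964e-04)
N_B = 13277

13277


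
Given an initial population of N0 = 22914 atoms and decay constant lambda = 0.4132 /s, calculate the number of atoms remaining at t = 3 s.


N = N0 * exp(-lambda * t)
N = 22914 * exp(-0.4132 * 3)
N = 6633.6

6633.6


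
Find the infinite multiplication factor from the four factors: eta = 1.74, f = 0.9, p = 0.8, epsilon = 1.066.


k_inf = eta * f * p * epsilon
k_inf = 1.74 * 0.9 * 0.8 * 1.066
k_inf = 1.3355

1.3355


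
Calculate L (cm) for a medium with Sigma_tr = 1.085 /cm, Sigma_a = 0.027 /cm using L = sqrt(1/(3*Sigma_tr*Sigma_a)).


D = 1 / (3 * Sigma_tr) = 1 / (3 * 1.085) = 0.3072197 cm
L = sqrt(D / Sigma_a)
L = sqrt(0.3072197 / 0.027)
L = 3.3732 cm

3.3732


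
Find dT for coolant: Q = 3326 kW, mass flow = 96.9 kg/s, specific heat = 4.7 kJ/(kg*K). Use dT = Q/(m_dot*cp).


dT = Q / (m_dot * cp)
dT = 3326 / (96.9 * 4.7)
dT = 7.3030 C

7.3030


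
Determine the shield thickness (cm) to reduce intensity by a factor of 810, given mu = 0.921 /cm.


x = ln(factor) / mu
x = ln(810) / 0.921
x = 7.2715 cm

7.2715


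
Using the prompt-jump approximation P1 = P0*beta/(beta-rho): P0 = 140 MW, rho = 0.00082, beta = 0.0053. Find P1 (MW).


P1/P0 = beta / (beta - rho)
P1/P0 = 0.0053 / (0.0053 - 0.00082) = 1.183036
P1 = 140 * 1.183036 = 165.63 MW

165.63


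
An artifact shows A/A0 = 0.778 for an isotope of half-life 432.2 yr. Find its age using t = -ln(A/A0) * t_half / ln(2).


lambda = ln(2) / t_half = ln(2) / 432.2 = 0.001603765 /yr
t = -ln(A/A0) / lambda
t = -ln(0.778) / 0.001603765
t = 156.52 yr

156.52


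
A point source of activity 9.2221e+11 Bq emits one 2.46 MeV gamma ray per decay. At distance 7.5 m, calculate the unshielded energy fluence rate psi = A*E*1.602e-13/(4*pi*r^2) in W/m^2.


psi = A * E * 1.602e-13 / (4*pi*r^2)
psi = 9.2221e+11 * 2.46 * 1.602e-13 / (4*pi*7.5^2)
psi = 5.1416e-04 W/m^2

5.1416e-04


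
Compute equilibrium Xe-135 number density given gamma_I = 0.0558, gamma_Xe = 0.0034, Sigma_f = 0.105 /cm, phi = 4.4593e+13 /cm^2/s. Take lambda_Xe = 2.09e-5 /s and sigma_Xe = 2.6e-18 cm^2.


Xe_eq = (gamma_I + gamma_Xe) * Sigma_f * phi / (lambda_Xe + sigma_Xe * phi)
Numerator = (0.0558 + 0.0034) * 0.105 * 4.4593e+13 = 2.771901e+11
Denominator = 2.09e-5 + 2.6e-18 * 4.4593e+13 = 1.368418e-04
Xe_eq = 2.771901e+11 / 1.368418e-04 = 2.0256e+15 /cm^3

2.0256e+15


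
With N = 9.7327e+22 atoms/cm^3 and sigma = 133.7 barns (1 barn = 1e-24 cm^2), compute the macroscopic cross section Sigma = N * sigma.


Sigma = N * sigma_barns * 1e-24
Sigma = 9.7327e+22 * 133.7 * 1e-24
Sigma = 13.013 /cm

13.013


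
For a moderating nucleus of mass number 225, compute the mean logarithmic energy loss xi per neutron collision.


xi = 1 + (A-1)^2/(2A) * ln((A-1)/(A+1))
xi = 1 + (225-1)^2/(2*225) * ln((225-1)/(225 +1))
xi = 0.0088626

0.0088626


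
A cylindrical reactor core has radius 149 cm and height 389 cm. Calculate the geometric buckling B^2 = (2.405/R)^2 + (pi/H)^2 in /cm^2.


B^2 = (2.405/R)^2 + (pi/H)^2
B^2 = (2.405/149)^2 + (pi/389)^2
B^2 = 3.2575e-04 /cm^2

3.2575e-04


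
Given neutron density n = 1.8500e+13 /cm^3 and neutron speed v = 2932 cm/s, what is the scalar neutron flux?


phi = n * v
phi = 1.8500e+13 * 2932
phi = 5.4242e+16 /cm^2/s

5.4242e+16


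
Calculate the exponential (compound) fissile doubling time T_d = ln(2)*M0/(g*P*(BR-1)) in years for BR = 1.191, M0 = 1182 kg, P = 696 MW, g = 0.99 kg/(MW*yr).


Breeding gain G = BR - 1 = 1.191 - 1 = 0.191
Fissile production rate = g * P * G = 0.99 * 696 * 0.191 = 131.60664 kg/yr
T_d = ln(2) * M0 / (g * P * G)
T_d = ln(2) * 1182 / 131.60664 = 6.2254 yr

6.2254


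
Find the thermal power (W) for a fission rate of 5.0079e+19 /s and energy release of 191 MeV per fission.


P = fission_rate * E_MeV * 1.602e-13
P = 5.0079e+19 * 191 * 1.602e-13
P = 1.5323e+09 W

1.5323e+09


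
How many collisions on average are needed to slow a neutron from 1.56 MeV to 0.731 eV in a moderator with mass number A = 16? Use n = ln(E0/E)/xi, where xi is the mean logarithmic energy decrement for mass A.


xi = 1 + (A-1)^2/(2A)*ln((A-1)/(A+1)) = 0.1199467 (for A = 16)
n = ln(E0/E) / xi
n = ln(1.56e6 / 0.731) / 0.1199467
n = ln(2.134063e+06) / 0.1199467 = 121.50

121.50


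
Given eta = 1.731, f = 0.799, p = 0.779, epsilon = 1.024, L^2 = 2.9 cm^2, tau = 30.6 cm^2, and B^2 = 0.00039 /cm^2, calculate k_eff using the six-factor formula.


k_inf = eta*f*p*eps = 1.731*0.799*0.779*1.024 = 1.103269
P_TNL = 1/(1 + L^2*B^2) = 1/(1 + 2.9*0.00039) = 0.9988703
P_FNL = exp(-B^2*tau) = exp(-0.00039*30.6) = 0.9881369
k_eff = k_inf * P_TNL * P_FNL = 1.103269 * 0.9988703 * 0.9881369
k_eff = 1.0889

1.0889


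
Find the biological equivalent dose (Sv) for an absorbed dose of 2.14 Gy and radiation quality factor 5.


H = D * Q
H = 2.14 * 5
H = 10.700 Sv

10.700


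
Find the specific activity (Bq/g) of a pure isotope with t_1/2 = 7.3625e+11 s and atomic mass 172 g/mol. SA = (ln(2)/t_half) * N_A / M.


lambda = ln(2) / t_half = ln(2) / 7.3625e+11 = 9.414563e-13 /s
SA = lambda * N_A / M
SA = 9.414563e-13 * 6.022e23 / 172
SA = 3.2962e+09 Bq/g

3.2962e+09


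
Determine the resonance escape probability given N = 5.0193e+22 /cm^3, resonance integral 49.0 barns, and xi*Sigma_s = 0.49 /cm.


p = exp(-N * I * 1e-24 / (xi*Sigma_s))
p = exp(-5.0193e+22 * 49.0 * 1e-24 / 0.49)
p = 0.0066092

0.0066092


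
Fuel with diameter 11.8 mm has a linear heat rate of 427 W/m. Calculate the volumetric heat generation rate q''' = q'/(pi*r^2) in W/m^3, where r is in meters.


r = D / 2 / 1000 = 11.8 / 2 / 1000 = 0.0059 m
q''' = q' / (pi * r^2)
q''' = 427 / (pi * 0.0059^2)
q''' = 3.9046e+06 W/m^3

3.9046e+06


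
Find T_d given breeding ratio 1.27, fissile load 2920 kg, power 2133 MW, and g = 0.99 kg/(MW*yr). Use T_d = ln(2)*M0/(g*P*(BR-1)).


Breeding gain G = BR - 1 = 1.27 - 1 = 0.27
Fissile production rate = g * P * G = 0.99 * 2133 * 0.27 = 570.1509 kg/yr
T_d = ln(2) * M0 / (g * P * G)
T_d = ln(2) * 2920 / 570.1509 = 3.5499 yr

3.5499


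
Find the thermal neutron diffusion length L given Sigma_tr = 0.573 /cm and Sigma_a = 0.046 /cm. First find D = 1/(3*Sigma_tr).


D = 1 / (3 * Sigma_tr) = 1 / (3 * 0.573) = 0.5817336 cm
L = sqrt(D / Sigma_a)
L = sqrt(0.5817336 / 0.046)
L = 3.5562 cm

3.5562


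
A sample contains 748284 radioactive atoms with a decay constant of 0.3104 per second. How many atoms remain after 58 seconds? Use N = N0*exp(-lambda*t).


N = N0 * exp(-lambda * t)
N = 748284 * exp(-0.3104 * 58)
N = 0.011360

0.011360


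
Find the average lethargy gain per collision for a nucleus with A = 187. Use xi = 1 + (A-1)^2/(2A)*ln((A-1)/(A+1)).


xi = 1 + (A-1)^2/(2A) * ln((A-1)/(A+1))
xi = 1 + (187-1)^2/(2*187) * ln((187-1)/(187 +1))
xi = 0.010657

0.010657


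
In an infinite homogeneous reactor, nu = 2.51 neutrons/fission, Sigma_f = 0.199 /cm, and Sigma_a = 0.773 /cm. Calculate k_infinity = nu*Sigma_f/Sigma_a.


k_inf = nu * Sigma_f / Sigma_a
k_inf = 2.51 * 0.199 / 0.773
k_inf = 0.64617

0.64617


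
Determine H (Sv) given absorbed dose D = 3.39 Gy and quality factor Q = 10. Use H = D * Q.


H = D * Q
H = 3.39 * 10
H = 33.900 Sv

33.900


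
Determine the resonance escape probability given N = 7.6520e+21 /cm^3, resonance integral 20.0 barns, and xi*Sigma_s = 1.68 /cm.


p = exp(-N * I * 1e-24 / (xi*Sigma_s))
p = exp(-7.6520e+21 * 20.0 * 1e-24 / 1.68)
p = 0.91293

0.91293


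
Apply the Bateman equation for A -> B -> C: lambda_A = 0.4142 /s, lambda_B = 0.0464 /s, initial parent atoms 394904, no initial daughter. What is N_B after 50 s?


N_B(t) = lambda_A * N_A0 / (lambda_B - lambda_A) * [exp(-lambda_A*t) - exp(-lambda_B*t)]
exp(-0.4142*50) = 1.013354e-09; exp(-0.0464*50) = 0.09827359
N_B = 0.4142 * 394904 / (0.0464 - 0.4142) * (1.013354e-09 - 0.09827359)
N_B = 43705

43705


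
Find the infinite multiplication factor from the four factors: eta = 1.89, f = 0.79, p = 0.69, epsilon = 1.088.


k_inf = eta * f * p * epsilon
k_inf = 1.89 * 0.79 * 0.69 * 1.088
k_inf = 1.1209

1.1209


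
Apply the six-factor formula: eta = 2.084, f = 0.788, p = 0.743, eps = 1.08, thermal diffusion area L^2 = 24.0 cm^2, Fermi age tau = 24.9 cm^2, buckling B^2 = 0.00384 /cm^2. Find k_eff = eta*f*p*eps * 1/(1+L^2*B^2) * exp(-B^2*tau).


k_inf = eta*f*p*eps = 2.084*0.788*0.743*1.08 = 1.317761
P_TNL = 1/(1 + L^2*B^2) = 1/(1 + 24.0*0.00384) = 0.9156168
P_FNL = exp(-B^2*tau) = exp(-0.00384*24.9) = 0.9088129
k_eff = k_inf * P_TNL * P_FNL = 1.317761 * 0.9156168 * 0.9088129
k_eff = 1.0965

1.0965


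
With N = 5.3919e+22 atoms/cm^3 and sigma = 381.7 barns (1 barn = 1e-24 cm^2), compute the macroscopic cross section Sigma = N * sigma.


Sigma = N * sigma_barns * 1e-24
Sigma = 5.3919e+22 * 381.7 * 1e-24
Sigma = 20.581 /cm

20.581


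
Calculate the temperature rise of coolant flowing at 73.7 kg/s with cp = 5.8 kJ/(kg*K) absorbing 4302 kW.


dT = Q / (m_dot * cp)
dT = 4302 / (73.7 * 5.8)
dT = 10.064 C

10.064


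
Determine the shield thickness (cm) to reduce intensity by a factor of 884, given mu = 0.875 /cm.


x = ln(factor) / mu
x = ln(884) / 0.875
x = 7.7537 cm

7.7537


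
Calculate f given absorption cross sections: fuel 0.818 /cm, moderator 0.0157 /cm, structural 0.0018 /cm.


f = Sigma_a_fuel / (Sigma_a_fuel + Sigma_a_mod + Sigma_a_other)
f = 0.818 / (0.818 + 0.0157 + 0.0018)
f = 0.97905

0.97905


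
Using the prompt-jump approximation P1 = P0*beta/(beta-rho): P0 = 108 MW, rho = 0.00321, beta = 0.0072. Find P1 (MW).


P1/P0 = beta / (beta - rho)
P1/P0 = 0.0072 / (0.0072 - 0.00321) = 1.804511
P1 = 108 * 1.804511 = 194.89 MW

194.89


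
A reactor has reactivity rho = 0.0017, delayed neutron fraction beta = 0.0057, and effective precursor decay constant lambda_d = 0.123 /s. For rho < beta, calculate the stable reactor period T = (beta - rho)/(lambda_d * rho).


T = (beta - rho) / (lambda_d * rho)
T = (0.0057 - 0.0017) / (0.123 * 0.0017)
T = 19.130 s

19.130


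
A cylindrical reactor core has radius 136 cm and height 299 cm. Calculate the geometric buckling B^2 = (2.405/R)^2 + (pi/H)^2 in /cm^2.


B^2 = (2.405/R)^2 + (pi/H)^2
B^2 = (2.405/136)^2 + (pi/299)^2
B^2 = 4.2311e-04 /cm^2

4.2311e-04


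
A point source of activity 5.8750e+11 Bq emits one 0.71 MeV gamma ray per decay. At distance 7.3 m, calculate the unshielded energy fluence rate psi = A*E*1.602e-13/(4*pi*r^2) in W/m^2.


psi = A * E * 1.602e-13 / (4*pi*r^2)
psi = 5.8750e+11 * 0.71 * 1.602e-13 / (4*pi*7.3^2)
psi = 9.9787e-05 W/m^2

9.9787e-05


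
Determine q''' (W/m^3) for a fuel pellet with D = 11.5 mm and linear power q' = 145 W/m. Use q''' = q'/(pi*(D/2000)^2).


r = D / 2 / 1000 = 11.5 / 2 / 1000 = 0.00575 m
q''' = q' / (pi * r^2)
q''' = 145 / (pi * 0.00575^2)
q''' = 1.3960e+06 W/m^3

1.3960e+06


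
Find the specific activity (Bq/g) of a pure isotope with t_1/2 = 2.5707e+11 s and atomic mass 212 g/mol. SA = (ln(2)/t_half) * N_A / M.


lambda = ln(2) / t_half = ln(2) / 2.5707e+11 = 2.696336e-12 /s
SA = lambda * N_A / M
SA = 2.696336e-12 * 6.022e23 / 212
SA = 7.6591e+09 Bq/g

7.6591e+09


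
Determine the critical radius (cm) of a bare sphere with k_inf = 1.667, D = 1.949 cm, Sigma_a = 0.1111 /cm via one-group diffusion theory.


L^2 = D / Sigma_a = 1.949 / 0.1111 = 17.54275 cm^2
B_m^2 = (k_inf - 1) / L^2 = (1.667 - 1) / 17.54275 = 0.03802140 /cm^2
For a bare sphere: B_g = pi/R, so R_c = pi / sqrt(B_m^2)
R_c = pi / sqrt(0.03802140) = 16.111 cm

16.111


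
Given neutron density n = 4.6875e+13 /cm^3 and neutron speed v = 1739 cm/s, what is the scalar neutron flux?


phi = n * v
phi = 4.6875e+13 * 1739
phi = 8.1516e+16 /cm^2/s

8.1516e+16


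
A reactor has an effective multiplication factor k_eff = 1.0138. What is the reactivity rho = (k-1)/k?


rho = (k_eff - 1) / k_eff
rho = (1.0138 - 1) / 1.0138
rho = 0.013612

0.013612


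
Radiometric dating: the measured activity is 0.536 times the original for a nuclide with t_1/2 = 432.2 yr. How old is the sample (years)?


lambda = ln(2) / t_half = ln(2) / 432.2 = 0.001603765 /yr
t = -ln(A/A0) / lambda
t = -ln(0.536) / 0.001603765
t = 388.85 yr

388.85


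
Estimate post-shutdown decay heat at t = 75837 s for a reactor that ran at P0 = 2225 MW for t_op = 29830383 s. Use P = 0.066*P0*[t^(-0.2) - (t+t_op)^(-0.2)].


P/P0 = 0.066 * [t^(-0.2) - (t + t_op)^(-0.2)]
P/P0 = 0.066 * [75837^(-0.2) - (75837 + 29830383)^(-0.2)]
P/P0 = 0.066 * [0.1056875 - 0.03197773] = 0.004864845
P = 2225 * 0.004864845 = 10.824 MW

10.824


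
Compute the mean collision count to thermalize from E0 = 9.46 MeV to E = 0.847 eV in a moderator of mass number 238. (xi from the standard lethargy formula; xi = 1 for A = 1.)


xi = 1 + (A-1)^2/(2A)*ln((A-1)/(A+1)) = 0.008379872 (for A = 238)
n = ln(E0/E) / xi
n = ln(9.46e6 / 0.847) / 0.008379872
n = ln(1.116883e+07) / 0.008379872 = 1936.6

1936.6


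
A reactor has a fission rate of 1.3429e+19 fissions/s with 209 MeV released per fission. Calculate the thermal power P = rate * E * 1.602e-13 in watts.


P = fission_rate * E_MeV * 1.602e-13
P = 1.3429e+19 * 209 * 1.602e-13
P = 4.4963e+08 W

4.4963e+08


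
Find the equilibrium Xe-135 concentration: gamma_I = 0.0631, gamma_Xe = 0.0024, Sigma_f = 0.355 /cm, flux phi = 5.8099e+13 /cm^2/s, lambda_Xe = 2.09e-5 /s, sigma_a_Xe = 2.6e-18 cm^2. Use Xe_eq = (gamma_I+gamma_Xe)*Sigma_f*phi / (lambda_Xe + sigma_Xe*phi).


Xe_eq = (gamma_I + gamma_Xe) * Sigma_f * phi / (lambda_Xe + sigma_Xe * phi)
Numerator = (0.0631 + 0.0024) * 0.355 * 5.8099e+13 = 1.350947e+12
Denominator = 2.09e-5 + 2.6e-18 * 5.8099e+13 = 1.719574e-04
Xe_eq = 1.350947e+12 / 1.719574e-04 = 7.8563e+15 /cm^3

7.8563e+15


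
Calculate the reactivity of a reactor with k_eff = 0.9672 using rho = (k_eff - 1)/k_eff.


rho = (k_eff - 1) / k_eff
rho = (0.9672 - 1) / 0.9672
rho = -0.033912

-0.033912


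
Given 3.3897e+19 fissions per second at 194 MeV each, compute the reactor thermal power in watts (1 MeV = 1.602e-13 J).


P = fission_rate * E_MeV * 1.602e-13
P = 3.3897e+19 * 194 * 1.602e-13
P = 1.0535e+09 W

1.0535e+09


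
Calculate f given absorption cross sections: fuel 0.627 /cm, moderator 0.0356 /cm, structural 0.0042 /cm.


f = Sigma_a_fuel / (Sigma_a_fuel + Sigma_a_mod + Sigma_a_other)
f = 0.627 / (0.627 + 0.0356 + 0.0042)
f = 0.94031

0.94031


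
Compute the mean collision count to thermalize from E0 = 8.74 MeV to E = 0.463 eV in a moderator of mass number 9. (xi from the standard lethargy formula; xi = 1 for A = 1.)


xi = 1 + (A-1)^2/(2A)*ln((A-1)/(A+1)) = 0.2066007 (for A = 9)
n = ln(E0/E) / xi
n = ln(8.74e6 / 0.463) / 0.2066007
n = ln(1.887689e+07) / 0.2066007 = 81.091

81.091


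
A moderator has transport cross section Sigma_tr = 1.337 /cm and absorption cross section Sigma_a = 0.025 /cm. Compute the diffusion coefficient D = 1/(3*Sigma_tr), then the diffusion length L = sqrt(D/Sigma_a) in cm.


D = 1 / (3 * Sigma_tr) = 1 / (3 * 1.337) = 0.2493144 cm
L = sqrt(D / Sigma_a)
L = sqrt(0.2493144 / 0.025)
L = 3.1579 cm

3.1579


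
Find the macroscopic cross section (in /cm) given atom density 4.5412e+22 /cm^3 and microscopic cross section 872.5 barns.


Sigma = N * sigma_barns * 1e-24
Sigma = 4.5412e+22 * 872.5 * 1e-24
Sigma = 39.622 /cm

39.622


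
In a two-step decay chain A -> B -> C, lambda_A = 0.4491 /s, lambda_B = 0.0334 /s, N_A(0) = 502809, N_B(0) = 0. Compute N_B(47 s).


N_B(t) = lambda_A * N_A0 / (lambda_B - lambda_A) * [exp(-lambda_A*t) - exp(-lambda_B*t)]
exp(-0.4491*47) = 6.808358e-10; exp(-0.0334*47) = 0.2080868
N_B = 0.4491 * 502809 / (0.0334 - 0.4491) * (6.808358e-10 - 0.2080868)
N_B = 113034

113034


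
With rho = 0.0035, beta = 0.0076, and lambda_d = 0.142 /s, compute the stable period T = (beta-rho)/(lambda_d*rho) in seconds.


T = (beta - rho) / (lambda_d * rho)
T = (0.0076 - 0.0035) / (0.142 * 0.0035)
T = 8.2495 s

8.2495


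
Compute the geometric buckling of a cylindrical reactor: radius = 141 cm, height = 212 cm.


B^2 = (2.405/R)^2 + (pi/H)^2
B^2 = (2.405/141)^2 + (pi/212)^2
B^2 = 5.1053e-04 /cm^2

5.1053e-04


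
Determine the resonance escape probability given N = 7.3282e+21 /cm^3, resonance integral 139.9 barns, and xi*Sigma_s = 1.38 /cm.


p = exp(-N * I * 1e-24 / (xi*Sigma_s))
p = exp(-7.3282e+21 * 139.9 * 1e-24 / 1.38)
p = 0.47573

0.47573


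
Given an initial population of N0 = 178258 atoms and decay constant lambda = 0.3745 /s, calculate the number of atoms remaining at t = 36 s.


N = N0 * exp(-lambda * t)
N = 178258 * exp(-0.3745 * 36)
N = 0.24882

0.24882


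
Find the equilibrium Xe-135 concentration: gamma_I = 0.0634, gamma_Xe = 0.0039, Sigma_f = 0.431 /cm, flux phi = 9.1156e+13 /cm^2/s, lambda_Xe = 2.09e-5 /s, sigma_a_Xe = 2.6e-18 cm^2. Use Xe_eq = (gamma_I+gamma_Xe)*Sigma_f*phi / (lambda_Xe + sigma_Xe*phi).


Xe_eq = (gamma_I + gamma_Xe) * Sigma_f * phi / (lambda_Xe + sigma_Xe * phi)
Numerator = (0.0634 + 0.0039) * 0.431 * 9.1156e+13 = 2.644098e+12
Denominator = 2.09e-5 + 2.6e-18 * 9.1156e+13 = 2.579056e-04
Xe_eq = 2.644098e+12 / 2.579056e-04 = 1.0252e+16 /cm^3

1.0252e+16


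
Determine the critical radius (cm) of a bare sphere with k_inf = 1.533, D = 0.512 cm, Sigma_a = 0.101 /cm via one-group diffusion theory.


L^2 = D / Sigma_a = 0.512 / 0.101 = 5.069307 cm^2
B_m^2 = (k_inf - 1) / L^2 = (1.533 - 1) / 5.069307 = 0.1051426 /cm^2
For a bare sphere: B_g = pi/R, so R_c = pi / sqrt(B_m^2)
R_c = pi / sqrt(0.1051426) = 9.6886 cm

9.6886


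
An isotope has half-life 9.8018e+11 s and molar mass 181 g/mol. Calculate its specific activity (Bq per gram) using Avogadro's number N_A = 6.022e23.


lambda = ln(2) / t_half = ln(2) / 9.8018e+11 = 7.071632e-13 /s
SA = lambda * N_A / M
SA = 7.071632e-13 * 6.022e23 / 181
SA = 2.3528e+09 Bq/g

2.3528e+09


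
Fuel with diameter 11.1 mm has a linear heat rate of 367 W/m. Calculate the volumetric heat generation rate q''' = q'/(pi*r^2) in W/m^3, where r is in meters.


r = D / 2 / 1000 = 11.1 / 2 / 1000 = 0.00555 m
q''' = q' / (pi * r^2)
q''' = 367 / (pi * 0.00555^2)
q''' = 3.7925e+06 W/m^3

3.7925e+06


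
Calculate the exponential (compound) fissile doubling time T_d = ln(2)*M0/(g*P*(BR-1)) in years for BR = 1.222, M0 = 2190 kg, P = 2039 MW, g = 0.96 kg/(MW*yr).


Breeding gain G = BR - 1 = 1.222 - 1 = 0.222
Fissile production rate = g * P * G = 0.96 * 2039 * 0.222 = 434.55168 kg/yr
T_d = ln(2) * M0 / (g * P * G)
T_d = ln(2) * 2190 / 434.55168 = 3.4932 yr

3.4932


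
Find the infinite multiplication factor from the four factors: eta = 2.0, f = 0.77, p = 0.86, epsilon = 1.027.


k_inf = eta * f * p * epsilon
k_inf = 2.0 * 0.77 * 0.86 * 1.027
k_inf = 1.3602

1.3602


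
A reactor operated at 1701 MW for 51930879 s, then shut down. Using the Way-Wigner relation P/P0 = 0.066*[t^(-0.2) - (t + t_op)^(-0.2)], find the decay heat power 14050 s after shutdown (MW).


P/P0 = 0.066 * [t^(-0.2) - (t + t_op)^(-0.2)]
P/P0 = 0.066 * [14050^(-0.2) - (14050 + 51930879)^(-0.2)]
P/P0 = 0.066 * [0.1480692 - 0.02863462] = 0.007882682
P = 1701 * 0.007882682 = 13.408 MW

13.408


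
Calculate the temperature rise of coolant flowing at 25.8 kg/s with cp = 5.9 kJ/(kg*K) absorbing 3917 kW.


dT = Q / (m_dot * cp)
dT = 3917 / (25.8 * 5.9)
dT = 25.732 C

25.732


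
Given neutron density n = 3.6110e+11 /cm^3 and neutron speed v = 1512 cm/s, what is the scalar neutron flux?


phi = n * v
phi = 3.6110e+11 * 1512
phi = 5.4598e+14 /cm^2/s

5.4598e+14


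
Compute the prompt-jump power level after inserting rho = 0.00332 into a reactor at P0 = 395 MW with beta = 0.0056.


P1/P0 = beta / (beta - rho)
P1/P0 = 0.0056 / (0.0056 - 0.00332) = 2.456140
P1 = 395 * 2.456140 = 970.18 MW

970.18


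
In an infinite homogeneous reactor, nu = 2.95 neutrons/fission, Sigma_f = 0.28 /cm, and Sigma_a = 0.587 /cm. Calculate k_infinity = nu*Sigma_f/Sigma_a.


k_inf = nu * Sigma_f / Sigma_a
k_inf = 2.95 * 0.28 / 0.587
k_inf = 1.4072

1.4072


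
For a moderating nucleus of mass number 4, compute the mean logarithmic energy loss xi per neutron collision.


xi = 1 + (A-1)^2/(2A) * ln((A-1)/(A+1))
xi = 1 + (4-1)^2/(2*4) * ln((4-1)/(4 +1))
xi = 0.42532

0.42532


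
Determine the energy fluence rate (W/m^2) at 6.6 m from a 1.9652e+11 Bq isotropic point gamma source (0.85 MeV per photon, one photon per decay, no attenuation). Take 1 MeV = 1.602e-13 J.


psi = A * E * 1.602e-13 / (4*pi*r^2)
psi = 1.9652e+11 * 0.85 * 1.602e-13 / (4*pi*6.6^2)
psi = 4.8887e-05 W/m^2

4.8887e-05


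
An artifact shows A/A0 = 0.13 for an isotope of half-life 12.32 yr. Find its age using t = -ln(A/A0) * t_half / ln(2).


lambda = ln(2) / t_half = ln(2) / 12.32 = 0.05626195 /yr
t = -ln(A/A0) / lambda
t = -ln(0.13) / 0.05626195
t = 36.263 yr

36.263


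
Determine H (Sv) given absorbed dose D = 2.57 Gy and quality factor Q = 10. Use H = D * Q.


H = D * Q
H = 2.57 * 10
H = 25.700 Sv

25.700


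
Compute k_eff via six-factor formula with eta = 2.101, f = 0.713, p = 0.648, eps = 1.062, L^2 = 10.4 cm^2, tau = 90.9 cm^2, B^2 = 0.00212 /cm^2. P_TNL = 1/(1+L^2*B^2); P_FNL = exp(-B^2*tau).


k_inf = eta*f*p*eps = 2.101*0.713*0.648*1.062 = 1.030897
P_TNL = 1/(1 + L^2*B^2) = 1/(1 + 10.4*0.00212) = 0.9784276
P_FNL = exp(-B^2*tau) = exp(-0.00212*90.9) = 0.8247228
k_eff = k_inf * P_TNL * P_FNL = 1.030897 * 0.9784276 * 0.8247228
k_eff = 0.83186

0.83186


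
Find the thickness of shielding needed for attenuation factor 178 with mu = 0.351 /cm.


x = ln(factor) / mu
x = ln(178) / 0.351
x = 14.763 cm

14.763


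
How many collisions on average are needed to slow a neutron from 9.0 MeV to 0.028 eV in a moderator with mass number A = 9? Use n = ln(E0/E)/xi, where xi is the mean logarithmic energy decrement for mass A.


xi = 1 + (A-1)^2/(2A)*ln((A-1)/(A+1)) = 0.2066007 (for A = 9)
n = ln(E0/E) / xi
n = ln(9.0e6 / 0.028) / 0.2066007
n = ln(3.214286e+08) / 0.2066007 = 94.812

94.812
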